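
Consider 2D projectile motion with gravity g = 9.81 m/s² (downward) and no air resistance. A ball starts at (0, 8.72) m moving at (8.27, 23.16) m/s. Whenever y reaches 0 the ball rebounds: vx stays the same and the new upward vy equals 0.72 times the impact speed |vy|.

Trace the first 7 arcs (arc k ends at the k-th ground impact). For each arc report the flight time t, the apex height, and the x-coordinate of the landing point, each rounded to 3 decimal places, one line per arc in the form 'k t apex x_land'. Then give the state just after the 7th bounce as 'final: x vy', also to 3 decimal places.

1 5.072 36.059 41.947
2 3.904 18.693 74.236
3 2.811 9.690 97.484
4 2.024 5.023 114.223
5 1.457 2.604 126.274
6 1.049 1.350 134.952
7 0.755 0.700 141.199
final: 141.199 2.668

Arc 1: start y=8.720, vy=23.160 → t=5.072, apex=36.059, x_land=41.947, impact vy=-26.598
  bounce: vy ← 0.72·26.598 = 19.151
Arc 2: start y=0.000, vy=19.151 → t=3.904, apex=18.693, x_land=74.236, impact vy=-19.151
  bounce: vy ← 0.72·19.151 = 13.789
Arc 3: start y=0.000, vy=13.789 → t=2.811, apex=9.690, x_land=97.484, impact vy=-13.789
  bounce: vy ← 0.72·13.789 = 9.928
Arc 4: start y=0.000, vy=9.928 → t=2.024, apex=5.023, x_land=114.223, impact vy=-9.928
  bounce: vy ← 0.72·9.928 = 7.148
Arc 5: start y=0.000, vy=7.148 → t=1.457, apex=2.604, x_land=126.274, impact vy=-7.148
  bounce: vy ← 0.72·7.148 = 5.147
Arc 6: start y=0.000, vy=5.147 → t=1.049, apex=1.350, x_land=134.952, impact vy=-5.147
  bounce: vy ← 0.72·5.147 = 3.706
Arc 7: start y=0.000, vy=3.706 → t=0.755, apex=0.700, x_land=141.199, impact vy=-3.706
  bounce: vy ← 0.72·3.706 = 2.668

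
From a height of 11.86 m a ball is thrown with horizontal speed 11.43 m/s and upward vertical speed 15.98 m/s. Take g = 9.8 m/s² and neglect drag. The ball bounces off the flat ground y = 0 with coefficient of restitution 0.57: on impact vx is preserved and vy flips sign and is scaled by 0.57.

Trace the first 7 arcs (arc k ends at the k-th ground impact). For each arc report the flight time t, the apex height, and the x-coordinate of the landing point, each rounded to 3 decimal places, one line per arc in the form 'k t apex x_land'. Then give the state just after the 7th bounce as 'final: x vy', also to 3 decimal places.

1 3.884 24.889 44.398
2 2.569 8.086 73.765
3 1.464 2.627 90.504
4 0.835 0.854 100.045
5 0.476 0.277 105.483
6 0.271 0.090 108.583
7 0.155 0.029 110.350
final: 110.350 0.432

Arc 1: start y=11.860, vy=15.980 → t=3.884, apex=24.889, x_land=44.398, impact vy=-22.087
  bounce: vy ← 0.57·22.087 = 12.589
Arc 2: start y=0.000, vy=12.589 → t=2.569, apex=8.086, x_land=73.765, impact vy=-12.589
  bounce: vy ← 0.57·12.589 = 7.176
Arc 3: start y=0.000, vy=7.176 → t=1.464, apex=2.627, x_land=90.504, impact vy=-7.176
  bounce: vy ← 0.57·7.176 = 4.090
Arc 4: start y=0.000, vy=4.090 → t=0.835, apex=0.854, x_land=100.045, impact vy=-4.090
  bounce: vy ← 0.57·4.090 = 2.331
Arc 5: start y=0.000, vy=2.331 → t=0.476, apex=0.277, x_land=105.483, impact vy=-2.331
  bounce: vy ← 0.57·2.331 = 1.329
Arc 6: start y=0.000, vy=1.329 → t=0.271, apex=0.090, x_land=108.583, impact vy=-1.329
  bounce: vy ← 0.57·1.329 = 0.757
Arc 7: start y=0.000, vy=0.757 → t=0.155, apex=0.029, x_land=110.350, impact vy=-0.757
  bounce: vy ← 0.57·0.757 = 0.432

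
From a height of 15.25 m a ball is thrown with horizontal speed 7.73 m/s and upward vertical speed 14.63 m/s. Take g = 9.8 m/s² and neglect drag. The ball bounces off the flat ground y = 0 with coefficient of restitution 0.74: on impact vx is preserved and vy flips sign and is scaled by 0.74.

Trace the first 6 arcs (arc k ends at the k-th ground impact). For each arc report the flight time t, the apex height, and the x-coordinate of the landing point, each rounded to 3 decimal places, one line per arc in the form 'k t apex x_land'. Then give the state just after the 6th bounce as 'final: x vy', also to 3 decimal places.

Arc 1: start y=15.250, vy=14.630 → t=3.804, apex=26.170, x_land=29.404, impact vy=-22.648
  bounce: vy ← 0.74·22.648 = 16.760
Arc 2: start y=0.000, vy=16.760 → t=3.420, apex=14.331, x_land=55.843, impact vy=-16.760
  bounce: vy ← 0.74·16.760 = 12.402
Arc 3: start y=0.000, vy=12.402 → t=2.531, apex=7.848, x_land=75.408, impact vy=-12.402
  bounce: vy ← 0.74·12.402 = 9.178
Arc 4: start y=0.000, vy=9.178 → t=1.873, apex=4.297, x_land=89.886, impact vy=-9.178
  bounce: vy ← 0.74·9.178 = 6.791
Arc 5: start y=0.000, vy=6.791 → t=1.386, apex=2.353, x_land=100.600, impact vy=-6.791
  bounce: vy ← 0.74·6.791 = 5.026
Arc 6: start y=0.000, vy=5.026 → t=1.026, apex=1.289, x_land=108.528, impact vy=-5.026
  bounce: vy ← 0.74·5.026 = 3.719

1 3.804 26.170 29.404
2 3.420 14.331 55.843
3 2.531 7.848 75.408
4 1.873 4.297 89.886
5 1.386 2.353 100.600
6 1.026 1.289 108.528
final: 108.528 3.719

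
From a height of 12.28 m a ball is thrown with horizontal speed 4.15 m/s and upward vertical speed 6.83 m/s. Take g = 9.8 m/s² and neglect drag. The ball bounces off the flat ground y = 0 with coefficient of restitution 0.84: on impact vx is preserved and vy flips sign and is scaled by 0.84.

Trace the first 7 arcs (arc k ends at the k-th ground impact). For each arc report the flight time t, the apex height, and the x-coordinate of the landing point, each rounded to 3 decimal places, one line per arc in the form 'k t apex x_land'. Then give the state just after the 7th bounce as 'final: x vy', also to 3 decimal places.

1 2.427 14.660 10.071
2 2.906 10.344 22.130
3 2.441 7.299 32.260
4 2.050 5.150 40.769
5 1.722 3.634 47.917
6 1.447 2.564 53.921
7 1.215 1.809 58.964
final: 58.964 5.002

Arc 1: start y=12.280, vy=6.830 → t=2.427, apex=14.660, x_land=10.071, impact vy=-16.951
  bounce: vy ← 0.84·16.951 = 14.239
Arc 2: start y=0.000, vy=14.239 → t=2.906, apex=10.344, x_land=22.130, impact vy=-14.239
  bounce: vy ← 0.84·14.239 = 11.961
Arc 3: start y=0.000, vy=11.961 → t=2.441, apex=7.299, x_land=32.260, impact vy=-11.961
  bounce: vy ← 0.84·11.961 = 10.047
Arc 4: start y=0.000, vy=10.047 → t=2.050, apex=5.150, x_land=40.769, impact vy=-10.047
  bounce: vy ← 0.84·10.047 = 8.439
Arc 5: start y=0.000, vy=8.439 → t=1.722, apex=3.634, x_land=47.917, impact vy=-8.439
  bounce: vy ← 0.84·8.439 = 7.089
Arc 6: start y=0.000, vy=7.089 → t=1.447, apex=2.564, x_land=53.921, impact vy=-7.089
  bounce: vy ← 0.84·7.089 = 5.955
Arc 7: start y=0.000, vy=5.955 → t=1.215, apex=1.809, x_land=58.964, impact vy=-5.955
  bounce: vy ← 0.84·5.955 = 5.002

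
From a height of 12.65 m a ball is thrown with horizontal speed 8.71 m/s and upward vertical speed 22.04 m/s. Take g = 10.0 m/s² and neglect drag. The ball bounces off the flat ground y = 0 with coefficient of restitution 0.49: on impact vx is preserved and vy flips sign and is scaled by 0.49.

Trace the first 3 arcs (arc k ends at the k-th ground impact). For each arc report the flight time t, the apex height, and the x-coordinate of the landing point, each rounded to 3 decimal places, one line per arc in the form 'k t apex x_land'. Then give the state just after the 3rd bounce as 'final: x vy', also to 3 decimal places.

Arc 1: start y=12.650, vy=22.040 → t=4.922, apex=36.938, x_land=42.871, impact vy=-27.180
  bounce: vy ← 0.49·27.180 = 13.318
Arc 2: start y=0.000, vy=13.318 → t=2.664, apex=8.869, x_land=66.071, impact vy=-13.318
  bounce: vy ← 0.49·13.318 = 6.526
Arc 3: start y=0.000, vy=6.526 → t=1.305, apex=2.129, x_land=77.439, impact vy=-6.526
  bounce: vy ← 0.49·6.526 = 3.198

1 4.922 36.938 42.871
2 2.664 8.869 66.071
3 1.305 2.129 77.439
final: 77.439 3.198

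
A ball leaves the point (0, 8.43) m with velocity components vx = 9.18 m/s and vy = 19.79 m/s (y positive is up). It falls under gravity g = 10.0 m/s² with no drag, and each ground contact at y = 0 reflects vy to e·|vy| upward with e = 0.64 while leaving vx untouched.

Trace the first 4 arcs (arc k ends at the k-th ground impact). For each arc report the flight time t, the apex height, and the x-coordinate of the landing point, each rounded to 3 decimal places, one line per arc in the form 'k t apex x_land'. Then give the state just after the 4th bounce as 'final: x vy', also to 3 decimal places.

Arc 1: start y=8.430, vy=19.790 → t=4.346, apex=28.012, x_land=39.896, impact vy=-23.669
  bounce: vy ← 0.64·23.669 = 15.148
Arc 2: start y=0.000, vy=15.148 → t=3.030, apex=11.474, x_land=67.708, impact vy=-15.148
  bounce: vy ← 0.64·15.148 = 9.695
Arc 3: start y=0.000, vy=9.695 → t=1.939, apex=4.700, x_land=85.508, impact vy=-9.695
  bounce: vy ← 0.64·9.695 = 6.205
Arc 4: start y=0.000, vy=6.205 → t=1.241, apex=1.925, x_land=96.900, impact vy=-6.205
  bounce: vy ← 0.64·6.205 = 3.971

1 4.346 28.012 39.896
2 3.030 11.474 67.708
3 1.939 4.700 85.508
4 1.241 1.925 96.900
final: 96.900 3.971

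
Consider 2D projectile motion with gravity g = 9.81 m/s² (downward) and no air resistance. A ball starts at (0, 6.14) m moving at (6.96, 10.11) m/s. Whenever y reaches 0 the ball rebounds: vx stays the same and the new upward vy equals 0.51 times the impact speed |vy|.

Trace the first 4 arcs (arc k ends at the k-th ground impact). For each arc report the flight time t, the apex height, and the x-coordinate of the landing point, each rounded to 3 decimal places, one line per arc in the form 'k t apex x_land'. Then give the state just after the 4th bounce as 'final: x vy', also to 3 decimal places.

1 2.552 11.350 17.760
2 1.552 2.952 28.559
3 0.791 0.768 34.066
4 0.404 0.200 36.875
final: 36.875 1.010

Arc 1: start y=6.140, vy=10.110 → t=2.552, apex=11.350, x_land=17.760, impact vy=-14.922
  bounce: vy ← 0.51·14.922 = 7.610
Arc 2: start y=0.000, vy=7.610 → t=1.552, apex=2.952, x_land=28.559, impact vy=-7.610
  bounce: vy ← 0.51·7.610 = 3.881
Arc 3: start y=0.000, vy=3.881 → t=0.791, apex=0.768, x_land=34.066, impact vy=-3.881
  bounce: vy ← 0.51·3.881 = 1.979
Arc 4: start y=0.000, vy=1.979 → t=0.404, apex=0.200, x_land=36.875, impact vy=-1.979
  bounce: vy ← 0.51·1.979 = 1.010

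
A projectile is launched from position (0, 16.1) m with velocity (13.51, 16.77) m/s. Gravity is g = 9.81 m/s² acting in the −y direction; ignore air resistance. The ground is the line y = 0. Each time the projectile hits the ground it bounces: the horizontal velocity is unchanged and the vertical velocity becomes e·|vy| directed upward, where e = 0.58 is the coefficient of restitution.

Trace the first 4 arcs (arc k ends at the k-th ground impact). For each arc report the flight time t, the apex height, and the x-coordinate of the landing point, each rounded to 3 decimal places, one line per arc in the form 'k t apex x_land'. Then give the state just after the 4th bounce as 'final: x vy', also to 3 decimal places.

Arc 1: start y=16.100, vy=16.770 → t=4.200, apex=30.434, x_land=56.747, impact vy=-24.436
  bounce: vy ← 0.58·24.436 = 14.173
Arc 2: start y=0.000, vy=14.173 → t=2.889, apex=10.238, x_land=95.784, impact vy=-14.173
  bounce: vy ← 0.58·14.173 = 8.220
Arc 3: start y=0.000, vy=8.220 → t=1.676, apex=3.444, x_land=118.425, impact vy=-8.220
  bounce: vy ← 0.58·8.220 = 4.768
Arc 4: start y=0.000, vy=4.768 → t=0.972, apex=1.159, x_land=131.557, impact vy=-4.768
  bounce: vy ← 0.58·4.768 = 2.765

1 4.200 30.434 56.747
2 2.889 10.238 95.784
3 1.676 3.444 118.425
4 0.972 1.159 131.557
final: 131.557 2.765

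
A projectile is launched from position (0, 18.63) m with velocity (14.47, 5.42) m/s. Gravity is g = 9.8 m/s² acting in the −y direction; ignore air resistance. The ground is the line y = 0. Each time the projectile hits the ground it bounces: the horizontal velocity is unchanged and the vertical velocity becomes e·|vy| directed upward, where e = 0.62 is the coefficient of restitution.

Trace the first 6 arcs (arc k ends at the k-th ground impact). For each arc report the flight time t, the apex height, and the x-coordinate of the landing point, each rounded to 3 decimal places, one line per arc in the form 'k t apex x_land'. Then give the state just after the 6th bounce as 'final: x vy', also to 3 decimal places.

1 2.580 20.129 37.331
2 2.513 7.738 73.697
3 1.558 2.974 96.244
4 0.966 1.143 110.224
5 0.599 0.439 118.891
6 0.371 0.169 124.264
final: 124.264 1.128

Arc 1: start y=18.630, vy=5.420 → t=2.580, apex=20.129, x_land=37.331, impact vy=-19.863
  bounce: vy ← 0.62·19.863 = 12.315
Arc 2: start y=0.000, vy=12.315 → t=2.513, apex=7.738, x_land=73.697, impact vy=-12.315
  bounce: vy ← 0.62·12.315 = 7.635
Arc 3: start y=0.000, vy=7.635 → t=1.558, apex=2.974, x_land=96.244, impact vy=-7.635
  bounce: vy ← 0.62·7.635 = 4.734
Arc 4: start y=0.000, vy=4.734 → t=0.966, apex=1.143, x_land=110.224, impact vy=-4.734
  bounce: vy ← 0.62·4.734 = 2.935
Arc 5: start y=0.000, vy=2.935 → t=0.599, apex=0.439, x_land=118.891, impact vy=-2.935
  bounce: vy ← 0.62·2.935 = 1.820
Arc 6: start y=0.000, vy=1.820 → t=0.371, apex=0.169, x_land=124.264, impact vy=-1.820
  bounce: vy ← 0.62·1.820 = 1.128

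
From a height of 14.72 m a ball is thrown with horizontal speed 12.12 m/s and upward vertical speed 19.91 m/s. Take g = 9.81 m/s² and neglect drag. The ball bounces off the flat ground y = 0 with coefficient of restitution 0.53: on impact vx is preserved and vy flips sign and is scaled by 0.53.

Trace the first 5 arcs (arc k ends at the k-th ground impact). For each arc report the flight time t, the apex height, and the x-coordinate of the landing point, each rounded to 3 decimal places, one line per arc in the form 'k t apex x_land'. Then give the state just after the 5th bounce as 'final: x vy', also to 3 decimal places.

1 4.698 34.924 56.939
2 2.828 9.810 91.220
3 1.499 2.756 109.389
4 0.795 0.774 119.018
5 0.421 0.217 124.122
final: 124.122 1.095

Arc 1: start y=14.720, vy=19.910 → t=4.698, apex=34.924, x_land=56.939, impact vy=-26.177
  bounce: vy ← 0.53·26.177 = 13.874
Arc 2: start y=0.000, vy=13.874 → t=2.828, apex=9.810, x_land=91.220, impact vy=-13.874
  bounce: vy ← 0.53·13.874 = 7.353
Arc 3: start y=0.000, vy=7.353 → t=1.499, apex=2.756, x_land=109.389, impact vy=-7.353
  bounce: vy ← 0.53·7.353 = 3.897
Arc 4: start y=0.000, vy=3.897 → t=0.795, apex=0.774, x_land=119.018, impact vy=-3.897
  bounce: vy ← 0.53·3.897 = 2.065
Arc 5: start y=0.000, vy=2.065 → t=0.421, apex=0.217, x_land=124.122, impact vy=-2.065
  bounce: vy ← 0.53·2.065 = 1.095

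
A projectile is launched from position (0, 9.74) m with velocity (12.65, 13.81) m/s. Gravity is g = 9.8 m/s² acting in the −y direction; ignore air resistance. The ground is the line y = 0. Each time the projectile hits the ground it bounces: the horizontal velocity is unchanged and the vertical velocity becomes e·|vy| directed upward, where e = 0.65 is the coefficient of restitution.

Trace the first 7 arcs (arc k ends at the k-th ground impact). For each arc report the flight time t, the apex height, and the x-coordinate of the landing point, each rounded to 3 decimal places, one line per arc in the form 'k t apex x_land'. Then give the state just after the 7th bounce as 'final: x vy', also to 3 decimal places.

Arc 1: start y=9.740, vy=13.810 → t=3.403, apex=19.470, x_land=43.042, impact vy=-19.535
  bounce: vy ← 0.65·19.535 = 12.698
Arc 2: start y=0.000, vy=12.698 → t=2.591, apex=8.226, x_land=75.823, impact vy=-12.698
  bounce: vy ← 0.65·12.698 = 8.254
Arc 3: start y=0.000, vy=8.254 → t=1.684, apex=3.476, x_land=97.131, impact vy=-8.254
  bounce: vy ← 0.65·8.254 = 5.365
Arc 4: start y=0.000, vy=5.365 → t=1.095, apex=1.468, x_land=110.981, impact vy=-5.365
  bounce: vy ← 0.65·5.365 = 3.487
Arc 5: start y=0.000, vy=3.487 → t=0.712, apex=0.620, x_land=119.984, impact vy=-3.487
  bounce: vy ← 0.65·3.487 = 2.267
Arc 6: start y=0.000, vy=2.267 → t=0.463, apex=0.262, x_land=125.835, impact vy=-2.267
  bounce: vy ← 0.65·2.267 = 1.473
Arc 7: start y=0.000, vy=1.473 → t=0.301, apex=0.111, x_land=129.639, impact vy=-1.473
  bounce: vy ← 0.65·1.473 = 0.958

1 3.403 19.470 43.042
2 2.591 8.226 75.823
3 1.684 3.476 97.131
4 1.095 1.468 110.981
5 0.712 0.620 119.984
6 0.463 0.262 125.835
7 0.301 0.111 129.639
final: 129.639 0.958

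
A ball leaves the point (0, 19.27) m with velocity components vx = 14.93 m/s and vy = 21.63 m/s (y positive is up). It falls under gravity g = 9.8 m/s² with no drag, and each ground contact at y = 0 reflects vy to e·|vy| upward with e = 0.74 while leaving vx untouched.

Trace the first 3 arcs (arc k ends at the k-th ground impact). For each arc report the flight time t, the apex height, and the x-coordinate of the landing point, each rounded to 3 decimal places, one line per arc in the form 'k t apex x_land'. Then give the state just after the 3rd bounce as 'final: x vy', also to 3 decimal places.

Arc 1: start y=19.270, vy=21.630 → t=5.174, apex=43.140, x_land=77.253, impact vy=-29.078
  bounce: vy ← 0.74·29.078 = 21.518
Arc 2: start y=0.000, vy=21.518 → t=4.391, apex=23.624, x_land=142.816, impact vy=-21.518
  bounce: vy ← 0.74·21.518 = 15.923
Arc 3: start y=0.000, vy=15.923 → t=3.250, apex=12.936, x_land=191.334, impact vy=-15.923
  bounce: vy ← 0.74·15.923 = 11.783

1 5.174 43.140 77.253
2 4.391 23.624 142.816
3 3.250 12.936 191.334
final: 191.334 11.783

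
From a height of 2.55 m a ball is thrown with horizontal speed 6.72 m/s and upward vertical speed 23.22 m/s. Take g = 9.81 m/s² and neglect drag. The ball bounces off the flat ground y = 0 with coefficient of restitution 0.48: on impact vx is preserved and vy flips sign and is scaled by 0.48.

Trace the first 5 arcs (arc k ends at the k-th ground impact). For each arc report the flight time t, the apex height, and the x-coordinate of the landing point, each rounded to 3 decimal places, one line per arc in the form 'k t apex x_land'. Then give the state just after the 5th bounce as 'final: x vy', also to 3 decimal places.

Arc 1: start y=2.550, vy=23.220 → t=4.841, apex=30.031, x_land=32.534, impact vy=-24.273
  bounce: vy ← 0.48·24.273 = 11.651
Arc 2: start y=0.000, vy=11.651 → t=2.375, apex=6.919, x_land=48.496, impact vy=-11.651
  bounce: vy ← 0.48·11.651 = 5.593
Arc 3: start y=0.000, vy=5.593 → t=1.140, apex=1.594, x_land=56.158, impact vy=-5.593
  bounce: vy ← 0.48·5.593 = 2.684
Arc 4: start y=0.000, vy=2.684 → t=0.547, apex=0.367, x_land=59.836, impact vy=-2.684
  bounce: vy ← 0.48·2.684 = 1.289
Arc 5: start y=0.000, vy=1.289 → t=0.263, apex=0.085, x_land=61.601, impact vy=-1.289
  bounce: vy ← 0.48·1.289 = 0.618

1 4.841 30.031 32.534
2 2.375 6.919 48.496
3 1.140 1.594 56.158
4 0.547 0.367 59.836
5 0.263 0.085 61.601
final: 61.601 0.618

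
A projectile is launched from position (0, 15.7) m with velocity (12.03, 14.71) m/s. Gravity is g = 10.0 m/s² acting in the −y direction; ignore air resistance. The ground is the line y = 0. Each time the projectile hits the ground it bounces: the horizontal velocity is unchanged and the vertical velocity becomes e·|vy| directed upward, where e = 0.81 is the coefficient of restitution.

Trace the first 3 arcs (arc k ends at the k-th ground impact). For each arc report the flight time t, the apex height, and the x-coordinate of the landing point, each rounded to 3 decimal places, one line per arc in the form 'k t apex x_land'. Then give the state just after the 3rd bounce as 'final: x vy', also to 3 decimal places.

Arc 1: start y=15.700, vy=14.710 → t=3.774, apex=26.519, x_land=45.401, impact vy=-23.030
  bounce: vy ← 0.81·23.030 = 18.654
Arc 2: start y=0.000, vy=18.654 → t=3.731, apex=17.399, x_land=90.284, impact vy=-18.654
  bounce: vy ← 0.81·18.654 = 15.110
Arc 3: start y=0.000, vy=15.110 → t=3.022, apex=11.416, x_land=126.638, impact vy=-15.110
  bounce: vy ← 0.81·15.110 = 12.239

1 3.774 26.519 45.401
2 3.731 17.399 90.284
3 3.022 11.416 126.638
final: 126.638 12.239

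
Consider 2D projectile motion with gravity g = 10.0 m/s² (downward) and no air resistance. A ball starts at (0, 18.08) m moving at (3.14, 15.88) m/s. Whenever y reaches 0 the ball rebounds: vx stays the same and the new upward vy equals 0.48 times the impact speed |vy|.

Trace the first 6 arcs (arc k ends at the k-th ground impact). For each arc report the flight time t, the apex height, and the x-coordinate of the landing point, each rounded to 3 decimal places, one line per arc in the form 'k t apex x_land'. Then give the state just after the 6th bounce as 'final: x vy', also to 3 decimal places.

Arc 1: start y=18.080, vy=15.880 → t=4.065, apex=30.689, x_land=12.766, impact vy=-24.774
  bounce: vy ← 0.48·24.774 = 11.892
Arc 2: start y=0.000, vy=11.892 → t=2.378, apex=7.071, x_land=20.234, impact vy=-11.892
  bounce: vy ← 0.48·11.892 = 5.708
Arc 3: start y=0.000, vy=5.708 → t=1.142, apex=1.629, x_land=23.818, impact vy=-5.708
  bounce: vy ← 0.48·5.708 = 2.740
Arc 4: start y=0.000, vy=2.740 → t=0.548, apex=0.375, x_land=25.539, impact vy=-2.740
  bounce: vy ← 0.48·2.740 = 1.315
Arc 5: start y=0.000, vy=1.315 → t=0.263, apex=0.086, x_land=26.365, impact vy=-1.315
  bounce: vy ← 0.48·1.315 = 0.631
Arc 6: start y=0.000, vy=0.631 → t=0.126, apex=0.020, x_land=26.761, impact vy=-0.631
  bounce: vy ← 0.48·0.631 = 0.303

1 4.065 30.689 12.766
2 2.378 7.071 20.234
3 1.142 1.629 23.818
4 0.548 0.375 25.539
5 0.263 0.086 26.365
6 0.126 0.020 26.761
final: 26.761 0.303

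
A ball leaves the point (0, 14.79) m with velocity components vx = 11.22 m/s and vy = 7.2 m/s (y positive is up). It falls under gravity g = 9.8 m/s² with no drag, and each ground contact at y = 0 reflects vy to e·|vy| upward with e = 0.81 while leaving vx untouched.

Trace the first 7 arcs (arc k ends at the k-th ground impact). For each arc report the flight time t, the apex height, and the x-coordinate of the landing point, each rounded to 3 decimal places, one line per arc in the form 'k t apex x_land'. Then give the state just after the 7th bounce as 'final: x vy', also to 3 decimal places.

Arc 1: start y=14.790, vy=7.200 → t=2.621, apex=17.435, x_land=29.408, impact vy=-18.486
  bounce: vy ← 0.81·18.486 = 14.973
Arc 2: start y=0.000, vy=14.973 → t=3.056, apex=11.439, x_land=63.694, impact vy=-14.973
  bounce: vy ← 0.81·14.973 = 12.129
Arc 3: start y=0.000, vy=12.129 → t=2.475, apex=7.505, x_land=91.466, impact vy=-12.129
  bounce: vy ← 0.81·12.129 = 9.824
Arc 4: start y=0.000, vy=9.824 → t=2.005, apex=4.924, x_land=113.961, impact vy=-9.824
  bounce: vy ← 0.81·9.824 = 7.958
Arc 5: start y=0.000, vy=7.958 → t=1.624, apex=3.231, x_land=132.182, impact vy=-7.958
  bounce: vy ← 0.81·7.958 = 6.446
Arc 6: start y=0.000, vy=6.446 → t=1.315, apex=2.120, x_land=146.941, impact vy=-6.446
  bounce: vy ← 0.81·6.446 = 5.221
Arc 7: start y=0.000, vy=5.221 → t=1.065, apex=1.391, x_land=158.896, impact vy=-5.221
  bounce: vy ← 0.81·5.221 = 4.229

1 2.621 17.435 29.408
2 3.056 11.439 63.694
3 2.475 7.505 91.466
4 2.005 4.924 113.961
5 1.624 3.231 132.182
6 1.315 2.120 146.941
7 1.065 1.391 158.896
final: 158.896 4.229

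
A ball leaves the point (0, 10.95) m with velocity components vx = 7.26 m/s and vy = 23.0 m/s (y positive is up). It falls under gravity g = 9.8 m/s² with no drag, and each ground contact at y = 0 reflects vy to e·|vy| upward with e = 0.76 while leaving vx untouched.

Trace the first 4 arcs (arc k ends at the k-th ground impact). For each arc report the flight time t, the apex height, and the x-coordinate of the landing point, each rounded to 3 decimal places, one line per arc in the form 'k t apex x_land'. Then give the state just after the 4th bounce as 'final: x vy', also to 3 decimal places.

1 5.130 37.940 37.240
2 4.230 21.914 67.947
3 3.214 12.658 91.284
4 2.443 7.311 109.020
final: 109.020 9.098

Arc 1: start y=10.950, vy=23.000 → t=5.130, apex=37.940, x_land=37.240, impact vy=-27.269
  bounce: vy ← 0.76·27.269 = 20.725
Arc 2: start y=0.000, vy=20.725 → t=4.230, apex=21.914, x_land=67.947, impact vy=-20.725
  bounce: vy ← 0.76·20.725 = 15.751
Arc 3: start y=0.000, vy=15.751 → t=3.214, apex=12.658, x_land=91.284, impact vy=-15.751
  bounce: vy ← 0.76·15.751 = 11.971
Arc 4: start y=0.000, vy=11.971 → t=2.443, apex=7.311, x_land=109.020, impact vy=-11.971
  bounce: vy ← 0.76·11.971 = 9.098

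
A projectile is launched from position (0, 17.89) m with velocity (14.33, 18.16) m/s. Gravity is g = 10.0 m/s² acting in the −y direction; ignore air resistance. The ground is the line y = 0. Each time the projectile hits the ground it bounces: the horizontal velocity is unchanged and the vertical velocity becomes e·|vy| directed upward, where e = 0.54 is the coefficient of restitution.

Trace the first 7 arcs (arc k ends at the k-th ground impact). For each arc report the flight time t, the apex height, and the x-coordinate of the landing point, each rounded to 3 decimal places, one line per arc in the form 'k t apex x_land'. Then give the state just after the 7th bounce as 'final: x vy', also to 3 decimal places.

1 4.438 34.379 63.599
2 2.832 10.025 104.181
3 1.529 2.923 126.095
4 0.826 0.852 137.929
5 0.446 0.249 144.319
6 0.241 0.072 147.770
7 0.130 0.021 149.633
final: 149.633 0.351

Arc 1: start y=17.890, vy=18.160 → t=4.438, apex=34.379, x_land=63.599, impact vy=-26.222
  bounce: vy ← 0.54·26.222 = 14.160
Arc 2: start y=0.000, vy=14.160 → t=2.832, apex=10.025, x_land=104.181, impact vy=-14.160
  bounce: vy ← 0.54·14.160 = 7.646
Arc 3: start y=0.000, vy=7.646 → t=1.529, apex=2.923, x_land=126.095, impact vy=-7.646
  bounce: vy ← 0.54·7.646 = 4.129
Arc 4: start y=0.000, vy=4.129 → t=0.826, apex=0.852, x_land=137.929, impact vy=-4.129
  bounce: vy ← 0.54·4.129 = 2.230
Arc 5: start y=0.000, vy=2.230 → t=0.446, apex=0.249, x_land=144.319, impact vy=-2.230
  bounce: vy ← 0.54·2.230 = 1.204
Arc 6: start y=0.000, vy=1.204 → t=0.241, apex=0.072, x_land=147.770, impact vy=-1.204
  bounce: vy ← 0.54·1.204 = 0.650
Arc 7: start y=0.000, vy=0.650 → t=0.130, apex=0.021, x_land=149.633, impact vy=-0.650
  bounce: vy ← 0.54·0.650 = 0.351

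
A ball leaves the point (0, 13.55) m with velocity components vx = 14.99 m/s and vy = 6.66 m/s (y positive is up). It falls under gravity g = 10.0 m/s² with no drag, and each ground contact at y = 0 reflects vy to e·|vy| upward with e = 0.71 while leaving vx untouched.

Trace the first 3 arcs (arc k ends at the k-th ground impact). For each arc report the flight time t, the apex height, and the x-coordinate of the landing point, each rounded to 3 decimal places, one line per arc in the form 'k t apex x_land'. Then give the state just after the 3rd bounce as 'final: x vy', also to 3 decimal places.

1 2.442 15.768 36.603
2 2.522 7.949 74.403
3 1.790 4.007 101.241
final: 101.241 6.356

Arc 1: start y=13.550, vy=6.660 → t=2.442, apex=15.768, x_land=36.603, impact vy=-17.758
  bounce: vy ← 0.71·17.758 = 12.608
Arc 2: start y=0.000, vy=12.608 → t=2.522, apex=7.949, x_land=74.403, impact vy=-12.608
  bounce: vy ← 0.71·12.608 = 8.952
Arc 3: start y=0.000, vy=8.952 → t=1.790, apex=4.007, x_land=101.241, impact vy=-8.952
  bounce: vy ← 0.71·8.952 = 6.356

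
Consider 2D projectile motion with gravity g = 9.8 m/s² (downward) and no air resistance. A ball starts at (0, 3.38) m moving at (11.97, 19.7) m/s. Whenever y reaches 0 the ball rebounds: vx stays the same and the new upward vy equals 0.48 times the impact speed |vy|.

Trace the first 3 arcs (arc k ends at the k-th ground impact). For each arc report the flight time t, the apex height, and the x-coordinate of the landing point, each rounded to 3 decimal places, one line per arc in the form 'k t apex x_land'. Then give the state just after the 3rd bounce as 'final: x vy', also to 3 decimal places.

Arc 1: start y=3.380, vy=19.700 → t=4.185, apex=23.181, x_land=50.097, impact vy=-21.315
  bounce: vy ← 0.48·21.315 = 10.231
Arc 2: start y=0.000, vy=10.231 → t=2.088, apex=5.341, x_land=75.091, impact vy=-10.231
  bounce: vy ← 0.48·10.231 = 4.911
Arc 3: start y=0.000, vy=4.911 → t=1.002, apex=1.231, x_land=87.088, impact vy=-4.911
  bounce: vy ← 0.48·4.911 = 2.357

1 4.185 23.181 50.097
2 2.088 5.341 75.091
3 1.002 1.231 87.088
final: 87.088 2.357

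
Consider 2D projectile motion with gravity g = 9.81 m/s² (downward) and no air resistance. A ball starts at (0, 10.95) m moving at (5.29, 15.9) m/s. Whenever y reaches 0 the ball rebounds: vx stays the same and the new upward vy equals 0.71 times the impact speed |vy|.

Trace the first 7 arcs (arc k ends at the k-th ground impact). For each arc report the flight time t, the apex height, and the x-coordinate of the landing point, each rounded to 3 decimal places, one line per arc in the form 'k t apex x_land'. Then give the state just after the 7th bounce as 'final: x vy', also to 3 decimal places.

Arc 1: start y=10.950, vy=15.900 → t=3.825, apex=23.835, x_land=20.235, impact vy=-21.625
  bounce: vy ← 0.71·21.625 = 15.354
Arc 2: start y=0.000, vy=15.354 → t=3.130, apex=12.015, x_land=36.794, impact vy=-15.354
  bounce: vy ← 0.71·15.354 = 10.901
Arc 3: start y=0.000, vy=10.901 → t=2.222, apex=6.057, x_land=48.551, impact vy=-10.901
  bounce: vy ← 0.71·10.901 = 7.740
Arc 4: start y=0.000, vy=7.740 → t=1.578, apex=3.053, x_land=56.899, impact vy=-7.740
  bounce: vy ← 0.71·7.740 = 5.495
Arc 5: start y=0.000, vy=5.495 → t=1.120, apex=1.539, x_land=62.825, impact vy=-5.495
  bounce: vy ← 0.71·5.495 = 3.902
Arc 6: start y=0.000, vy=3.902 → t=0.795, apex=0.776, x_land=67.033, impact vy=-3.902
  bounce: vy ← 0.71·3.902 = 2.770
Arc 7: start y=0.000, vy=2.770 → t=0.565, apex=0.391, x_land=70.021, impact vy=-2.770
  bounce: vy ← 0.71·2.770 = 1.967

1 3.825 23.835 20.235
2 3.130 12.015 36.794
3 2.222 6.057 48.551
4 1.578 3.053 56.899
5 1.120 1.539 62.825
6 0.795 0.776 67.033
7 0.565 0.391 70.021
final: 70.021 1.967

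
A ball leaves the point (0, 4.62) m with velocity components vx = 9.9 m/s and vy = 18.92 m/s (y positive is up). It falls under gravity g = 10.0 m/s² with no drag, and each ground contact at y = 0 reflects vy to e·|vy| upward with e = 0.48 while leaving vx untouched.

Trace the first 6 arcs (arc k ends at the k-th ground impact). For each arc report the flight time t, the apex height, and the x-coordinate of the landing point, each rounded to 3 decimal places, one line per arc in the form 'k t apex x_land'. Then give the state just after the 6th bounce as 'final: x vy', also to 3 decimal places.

Arc 1: start y=4.620, vy=18.920 → t=4.014, apex=22.518, x_land=39.740, impact vy=-21.222
  bounce: vy ← 0.48·21.222 = 10.186
Arc 2: start y=0.000, vy=10.186 → t=2.037, apex=5.188, x_land=59.910, impact vy=-10.186
  bounce: vy ← 0.48·10.186 = 4.890
Arc 3: start y=0.000, vy=4.890 → t=0.978, apex=1.195, x_land=69.591, impact vy=-4.890
  bounce: vy ← 0.48·4.890 = 2.347
Arc 4: start y=0.000, vy=2.347 → t=0.469, apex=0.275, x_land=74.238, impact vy=-2.347
  bounce: vy ← 0.48·2.347 = 1.127
Arc 5: start y=0.000, vy=1.127 → t=0.225, apex=0.063, x_land=76.468, impact vy=-1.127
  bounce: vy ← 0.48·1.127 = 0.541
Arc 6: start y=0.000, vy=0.541 → t=0.108, apex=0.015, x_land=77.539, impact vy=-0.541
  bounce: vy ← 0.48·0.541 = 0.260

1 4.014 22.518 39.740
2 2.037 5.188 59.910
3 0.978 1.195 69.591
4 0.469 0.275 74.238
5 0.225 0.063 76.468
6 0.108 0.015 77.539
final: 77.539 0.260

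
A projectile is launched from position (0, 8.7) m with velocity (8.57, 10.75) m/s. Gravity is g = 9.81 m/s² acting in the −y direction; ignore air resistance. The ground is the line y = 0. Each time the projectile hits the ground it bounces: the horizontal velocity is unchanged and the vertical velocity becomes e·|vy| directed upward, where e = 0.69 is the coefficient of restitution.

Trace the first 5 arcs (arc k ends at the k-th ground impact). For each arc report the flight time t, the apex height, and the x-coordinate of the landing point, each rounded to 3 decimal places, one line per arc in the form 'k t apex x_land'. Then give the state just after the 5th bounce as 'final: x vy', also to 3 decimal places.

Arc 1: start y=8.700, vy=10.750 → t=2.821, apex=14.590, x_land=24.172, impact vy=-16.919
  bounce: vy ← 0.69·16.919 = 11.674
Arc 2: start y=0.000, vy=11.674 → t=2.380, apex=6.946, x_land=44.569, impact vy=-11.674
  bounce: vy ← 0.69·11.674 = 8.055
Arc 3: start y=0.000, vy=8.055 → t=1.642, apex=3.307, x_land=58.643, impact vy=-8.055
  bounce: vy ← 0.69·8.055 = 5.558
Arc 4: start y=0.000, vy=5.558 → t=1.133, apex=1.575, x_land=68.354, impact vy=-5.558
  bounce: vy ← 0.69·5.558 = 3.835
Arc 5: start y=0.000, vy=3.835 → t=0.782, apex=0.750, x_land=75.055, impact vy=-3.835
  bounce: vy ← 0.69·3.835 = 2.646

1 2.821 14.590 24.172
2 2.380 6.946 44.569
3 1.642 3.307 58.643
4 1.133 1.575 68.354
5 0.782 0.750 75.055
final: 75.055 2.646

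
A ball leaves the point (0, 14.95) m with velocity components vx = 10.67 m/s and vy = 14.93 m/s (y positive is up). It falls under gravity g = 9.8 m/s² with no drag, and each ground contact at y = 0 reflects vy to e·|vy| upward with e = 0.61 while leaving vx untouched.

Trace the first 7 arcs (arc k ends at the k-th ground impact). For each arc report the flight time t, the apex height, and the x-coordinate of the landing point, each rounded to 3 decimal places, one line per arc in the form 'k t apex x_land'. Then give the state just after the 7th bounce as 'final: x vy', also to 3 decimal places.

1 3.841 26.323 40.986
2 2.828 9.795 71.157
3 1.725 3.645 89.561
4 1.052 1.356 100.788
5 0.642 0.505 107.636
6 0.392 0.188 111.814
7 0.239 0.070 114.362
final: 114.362 0.714

Arc 1: start y=14.950, vy=14.930 → t=3.841, apex=26.323, x_land=40.986, impact vy=-22.714
  bounce: vy ← 0.61·22.714 = 13.856
Arc 2: start y=0.000, vy=13.856 → t=2.828, apex=9.795, x_land=71.157, impact vy=-13.856
  bounce: vy ← 0.61·13.856 = 8.452
Arc 3: start y=0.000, vy=8.452 → t=1.725, apex=3.645, x_land=89.561, impact vy=-8.452
  bounce: vy ← 0.61·8.452 = 5.156
Arc 4: start y=0.000, vy=5.156 → t=1.052, apex=1.356, x_land=100.788, impact vy=-5.156
  bounce: vy ← 0.61·5.156 = 3.145
Arc 5: start y=0.000, vy=3.145 → t=0.642, apex=0.505, x_land=107.636, impact vy=-3.145
  bounce: vy ← 0.61·3.145 = 1.918
Arc 6: start y=0.000, vy=1.918 → t=0.392, apex=0.188, x_land=111.814, impact vy=-1.918
  bounce: vy ← 0.61·1.918 = 1.170
Arc 7: start y=0.000, vy=1.170 → t=0.239, apex=0.070, x_land=114.362, impact vy=-1.170
  bounce: vy ← 0.61·1.170 = 0.714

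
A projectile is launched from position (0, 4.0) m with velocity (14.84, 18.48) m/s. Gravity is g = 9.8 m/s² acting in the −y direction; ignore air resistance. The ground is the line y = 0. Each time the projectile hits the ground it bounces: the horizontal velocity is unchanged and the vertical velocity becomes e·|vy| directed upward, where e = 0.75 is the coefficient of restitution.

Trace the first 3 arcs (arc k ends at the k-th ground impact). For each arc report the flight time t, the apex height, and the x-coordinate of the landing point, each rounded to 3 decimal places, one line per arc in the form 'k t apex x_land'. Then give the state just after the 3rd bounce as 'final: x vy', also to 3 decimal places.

Arc 1: start y=4.000, vy=18.480 → t=3.977, apex=21.424, x_land=59.014, impact vy=-20.492
  bounce: vy ← 0.75·20.492 = 15.369
Arc 2: start y=0.000, vy=15.369 → t=3.136, apex=12.051, x_land=105.560, impact vy=-15.369
  bounce: vy ← 0.75·15.369 = 11.527
Arc 3: start y=0.000, vy=11.527 → t=2.352, apex=6.779, x_land=140.469, impact vy=-11.527
  bounce: vy ← 0.75·11.527 = 8.645

1 3.977 21.424 59.014
2 3.136 12.051 105.560
3 2.352 6.779 140.469
final: 140.469 8.645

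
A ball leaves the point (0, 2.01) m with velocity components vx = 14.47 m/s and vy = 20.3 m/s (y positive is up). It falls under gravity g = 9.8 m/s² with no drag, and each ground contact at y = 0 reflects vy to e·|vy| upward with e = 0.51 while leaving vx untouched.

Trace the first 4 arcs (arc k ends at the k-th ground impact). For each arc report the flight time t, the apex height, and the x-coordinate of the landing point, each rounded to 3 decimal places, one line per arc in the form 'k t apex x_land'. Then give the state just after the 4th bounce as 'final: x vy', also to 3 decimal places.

Arc 1: start y=2.010, vy=20.300 → t=4.240, apex=23.035, x_land=61.347, impact vy=-21.248
  bounce: vy ← 0.51·21.248 = 10.837
Arc 2: start y=0.000, vy=10.837 → t=2.212, apex=5.991, x_land=93.348, impact vy=-10.837
  bounce: vy ← 0.51·10.837 = 5.527
Arc 3: start y=0.000, vy=5.527 → t=1.128, apex=1.558, x_land=109.669, impact vy=-5.527
  bounce: vy ← 0.51·5.527 = 2.819
Arc 4: start y=0.000, vy=2.819 → t=0.575, apex=0.405, x_land=117.992, impact vy=-2.819
  bounce: vy ← 0.51·2.819 = 1.437

1 4.240 23.035 61.347
2 2.212 5.991 93.348
3 1.128 1.558 109.669
4 0.575 0.405 117.992
final: 117.992 1.437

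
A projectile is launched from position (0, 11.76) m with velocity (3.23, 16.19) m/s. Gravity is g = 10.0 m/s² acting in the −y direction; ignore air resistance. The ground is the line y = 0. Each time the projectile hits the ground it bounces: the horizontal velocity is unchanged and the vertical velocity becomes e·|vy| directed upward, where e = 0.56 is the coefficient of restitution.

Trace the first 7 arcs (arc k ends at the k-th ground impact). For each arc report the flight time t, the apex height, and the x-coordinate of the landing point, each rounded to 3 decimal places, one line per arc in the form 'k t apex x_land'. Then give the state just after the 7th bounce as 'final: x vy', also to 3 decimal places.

Arc 1: start y=11.760, vy=16.190 → t=3.849, apex=24.866, x_land=12.432, impact vy=-22.301
  bounce: vy ← 0.56·22.301 = 12.488
Arc 2: start y=0.000, vy=12.488 → t=2.498, apex=7.798, x_land=20.500, impact vy=-12.488
  bounce: vy ← 0.56·12.488 = 6.993
Arc 3: start y=0.000, vy=6.993 → t=1.399, apex=2.445, x_land=25.018, impact vy=-6.993
  bounce: vy ← 0.56·6.993 = 3.916
Arc 4: start y=0.000, vy=3.916 → t=0.783, apex=0.767, x_land=27.548, impact vy=-3.916
  bounce: vy ← 0.56·3.916 = 2.193
Arc 5: start y=0.000, vy=2.193 → t=0.439, apex=0.240, x_land=28.964, impact vy=-2.193
  bounce: vy ← 0.56·2.193 = 1.228
Arc 6: start y=0.000, vy=1.228 → t=0.246, apex=0.075, x_land=29.758, impact vy=-1.228
  bounce: vy ← 0.56·1.228 = 0.688
Arc 7: start y=0.000, vy=0.688 → t=0.138, apex=0.024, x_land=30.202, impact vy=-0.688
  bounce: vy ← 0.56·0.688 = 0.385

1 3.849 24.866 12.432
2 2.498 7.798 20.500
3 1.399 2.445 25.018
4 0.783 0.767 27.548
5 0.439 0.240 28.964
6 0.246 0.075 29.758
7 0.138 0.024 30.202
final: 30.202 0.385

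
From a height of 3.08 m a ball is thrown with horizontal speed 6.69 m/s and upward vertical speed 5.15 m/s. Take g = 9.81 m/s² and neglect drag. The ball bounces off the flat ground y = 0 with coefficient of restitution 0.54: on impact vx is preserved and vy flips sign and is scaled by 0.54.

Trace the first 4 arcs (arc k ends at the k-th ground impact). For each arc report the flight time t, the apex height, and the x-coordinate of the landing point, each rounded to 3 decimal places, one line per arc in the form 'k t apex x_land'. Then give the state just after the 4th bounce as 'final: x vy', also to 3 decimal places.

Arc 1: start y=3.080, vy=5.150 → t=1.476, apex=4.432, x_land=9.871, impact vy=-9.325
  bounce: vy ← 0.54·9.325 = 5.035
Arc 2: start y=0.000, vy=5.035 → t=1.027, apex=1.292, x_land=16.739, impact vy=-5.035
  bounce: vy ← 0.54·5.035 = 2.719
Arc 3: start y=0.000, vy=2.719 → t=0.554, apex=0.377, x_land=20.448, impact vy=-2.719
  bounce: vy ← 0.54·2.719 = 1.468
Arc 4: start y=0.000, vy=1.468 → t=0.299, apex=0.110, x_land=22.450, impact vy=-1.468
  bounce: vy ← 0.54·1.468 = 0.793

1 1.476 4.432 9.871
2 1.027 1.292 16.739
3 0.554 0.377 20.448
4 0.299 0.110 22.450
final: 22.450 0.793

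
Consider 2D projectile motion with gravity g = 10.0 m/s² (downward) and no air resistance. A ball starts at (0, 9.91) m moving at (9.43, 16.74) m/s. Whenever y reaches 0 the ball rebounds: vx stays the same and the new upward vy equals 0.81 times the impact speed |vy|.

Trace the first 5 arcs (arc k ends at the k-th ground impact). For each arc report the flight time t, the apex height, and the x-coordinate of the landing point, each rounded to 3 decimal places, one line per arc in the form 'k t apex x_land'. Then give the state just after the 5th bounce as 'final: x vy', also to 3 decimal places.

Arc 1: start y=9.910, vy=16.740 → t=3.861, apex=23.921, x_land=36.412, impact vy=-21.873
  bounce: vy ← 0.81·21.873 = 17.717
Arc 2: start y=0.000, vy=17.717 → t=3.543, apex=15.695, x_land=69.827, impact vy=-17.717
  bounce: vy ← 0.81·17.717 = 14.351
Arc 3: start y=0.000, vy=14.351 → t=2.870, apex=10.297, x_land=96.892, impact vy=-14.351
  bounce: vy ← 0.81·14.351 = 11.624
Arc 4: start y=0.000, vy=11.624 → t=2.325, apex=6.756, x_land=118.816, impact vy=-11.624
  bounce: vy ← 0.81·11.624 = 9.416
Arc 5: start y=0.000, vy=9.416 → t=1.883, apex=4.433, x_land=136.573, impact vy=-9.416
  bounce: vy ← 0.81·9.416 = 7.627

1 3.861 23.921 36.412
2 3.543 15.695 69.827
3 2.870 10.297 96.892
4 2.325 6.756 118.816
5 1.883 4.433 136.573
final: 136.573 7.627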